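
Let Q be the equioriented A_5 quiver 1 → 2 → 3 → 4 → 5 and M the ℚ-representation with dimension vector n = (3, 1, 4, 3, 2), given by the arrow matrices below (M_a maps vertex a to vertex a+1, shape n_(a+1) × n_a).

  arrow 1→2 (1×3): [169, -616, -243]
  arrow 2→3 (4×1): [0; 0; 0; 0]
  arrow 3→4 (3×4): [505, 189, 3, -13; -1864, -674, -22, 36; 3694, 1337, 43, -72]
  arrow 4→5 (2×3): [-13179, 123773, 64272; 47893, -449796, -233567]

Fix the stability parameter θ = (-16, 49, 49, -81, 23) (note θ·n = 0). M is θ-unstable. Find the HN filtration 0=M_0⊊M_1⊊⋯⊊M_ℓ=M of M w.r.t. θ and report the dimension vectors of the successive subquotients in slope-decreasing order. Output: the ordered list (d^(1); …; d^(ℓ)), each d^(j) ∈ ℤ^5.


Barcode: M ≅ I[1,1]^2, I[1,2], I[3,3]^2, I[3,5]^2, I[4,4]. HN layers by μ_θ (4 steps, strictly decreasing):
  μ^(1)=49; μ^(2)=23; μ^(3)=-16; μ^(4)=-81

((0, 1, 2, 0, 0); (0, 0, 0, 0, 2); (3, 0, 2, 2, 0); (0, 0, 0, 1, 0))


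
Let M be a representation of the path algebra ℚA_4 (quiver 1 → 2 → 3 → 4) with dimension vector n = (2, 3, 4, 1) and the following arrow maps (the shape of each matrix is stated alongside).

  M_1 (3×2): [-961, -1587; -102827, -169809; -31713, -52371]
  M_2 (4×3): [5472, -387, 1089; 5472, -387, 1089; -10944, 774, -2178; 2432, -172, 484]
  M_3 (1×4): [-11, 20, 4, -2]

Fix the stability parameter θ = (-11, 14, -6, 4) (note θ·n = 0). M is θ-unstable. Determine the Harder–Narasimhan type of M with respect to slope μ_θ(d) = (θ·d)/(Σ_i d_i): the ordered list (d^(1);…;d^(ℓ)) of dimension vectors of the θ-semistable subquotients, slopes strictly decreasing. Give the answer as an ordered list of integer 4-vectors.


Via rank(M_{q-1}∘⋯∘M_p): M ≅ I[1,1], I[1,2], I[2,2], I[2,4], I[3,3]^3.
μ_θ-semistable layers: μ^(1)=14; μ^(2)=4; μ^(3)=-6; μ^(4)=-11

((0, 2, 0, 0); (0, 1, 1, 1); (0, 0, 3, 0); (2, 0, 0, 0))


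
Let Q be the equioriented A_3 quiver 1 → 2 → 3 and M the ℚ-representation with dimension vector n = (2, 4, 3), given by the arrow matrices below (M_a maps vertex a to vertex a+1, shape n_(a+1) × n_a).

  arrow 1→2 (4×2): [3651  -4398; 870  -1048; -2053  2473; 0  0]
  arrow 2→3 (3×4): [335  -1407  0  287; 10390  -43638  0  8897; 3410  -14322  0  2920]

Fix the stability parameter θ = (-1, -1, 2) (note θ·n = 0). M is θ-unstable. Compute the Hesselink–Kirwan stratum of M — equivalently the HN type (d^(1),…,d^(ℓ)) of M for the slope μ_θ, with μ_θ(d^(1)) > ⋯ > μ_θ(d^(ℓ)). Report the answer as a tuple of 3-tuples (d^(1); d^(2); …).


Barcode: M ≅ I[1,2], I[1,3], I[2,2], I[2,3], I[3,3]. HN layers by μ_θ (2 steps, strictly decreasing):
  μ^(1)=2; μ^(2)=-1

((0, 0, 3); (2, 4, 0))


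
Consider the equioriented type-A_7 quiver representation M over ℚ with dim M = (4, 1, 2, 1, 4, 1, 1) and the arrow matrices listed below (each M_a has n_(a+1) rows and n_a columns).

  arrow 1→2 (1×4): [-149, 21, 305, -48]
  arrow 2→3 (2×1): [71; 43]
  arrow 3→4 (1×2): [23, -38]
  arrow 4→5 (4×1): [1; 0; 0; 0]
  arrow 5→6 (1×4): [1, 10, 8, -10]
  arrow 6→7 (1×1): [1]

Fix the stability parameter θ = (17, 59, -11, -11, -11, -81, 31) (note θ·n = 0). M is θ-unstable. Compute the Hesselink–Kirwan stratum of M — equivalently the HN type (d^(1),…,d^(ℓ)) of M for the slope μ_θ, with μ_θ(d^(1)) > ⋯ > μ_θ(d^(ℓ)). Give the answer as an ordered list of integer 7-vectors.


Barcode: M ≅ I[1,1]^3, I[1,7], I[3,3], I[5,5]^3. HN layers by μ_θ (4 steps, strictly decreasing):
  μ^(1)=31; μ^(2)=17; μ^(3)=-19/3; μ^(4)=-11

((0, 0, 0, 0, 0, 0, 1); (3, 0, 0, 0, 0, 0, 0); (1, 1, 1, 1, 1, 1, 0); (0, 0, 1, 0, 3, 0, 0))


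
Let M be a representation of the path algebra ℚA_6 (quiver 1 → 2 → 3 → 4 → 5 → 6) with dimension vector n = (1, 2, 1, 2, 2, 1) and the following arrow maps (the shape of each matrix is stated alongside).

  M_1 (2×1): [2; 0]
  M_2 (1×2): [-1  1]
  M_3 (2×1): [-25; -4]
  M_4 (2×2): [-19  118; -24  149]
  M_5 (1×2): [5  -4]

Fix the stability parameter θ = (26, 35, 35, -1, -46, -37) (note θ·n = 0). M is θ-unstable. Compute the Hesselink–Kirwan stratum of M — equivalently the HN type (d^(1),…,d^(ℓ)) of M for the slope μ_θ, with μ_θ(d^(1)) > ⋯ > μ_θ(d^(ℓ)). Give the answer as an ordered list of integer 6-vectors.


Interval decomposition of M: I[1,6], I[2,2], I[4,5].
HN type (ℓ=3): μ^(1)=35; μ^(2)=2; μ^(3)=-47/2

((0, 1, 0, 0, 0, 0); (1, 1, 1, 1, 1, 1); (0, 0, 0, 1, 1, 0))


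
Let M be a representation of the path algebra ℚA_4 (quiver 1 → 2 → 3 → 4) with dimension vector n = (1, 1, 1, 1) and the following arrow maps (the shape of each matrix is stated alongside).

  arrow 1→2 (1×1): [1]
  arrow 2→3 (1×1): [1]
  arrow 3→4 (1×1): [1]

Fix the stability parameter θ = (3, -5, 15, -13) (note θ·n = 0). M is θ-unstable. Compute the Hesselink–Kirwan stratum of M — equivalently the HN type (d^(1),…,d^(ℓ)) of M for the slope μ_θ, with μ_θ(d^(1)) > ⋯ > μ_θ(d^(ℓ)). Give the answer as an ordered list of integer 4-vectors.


Barcode: M ≅ I[1,4]. HN layers by μ_θ (2 steps, strictly decreasing):
  μ^(1)=1; μ^(2)=-1

((0, 0, 1, 1); (1, 1, 0, 0))


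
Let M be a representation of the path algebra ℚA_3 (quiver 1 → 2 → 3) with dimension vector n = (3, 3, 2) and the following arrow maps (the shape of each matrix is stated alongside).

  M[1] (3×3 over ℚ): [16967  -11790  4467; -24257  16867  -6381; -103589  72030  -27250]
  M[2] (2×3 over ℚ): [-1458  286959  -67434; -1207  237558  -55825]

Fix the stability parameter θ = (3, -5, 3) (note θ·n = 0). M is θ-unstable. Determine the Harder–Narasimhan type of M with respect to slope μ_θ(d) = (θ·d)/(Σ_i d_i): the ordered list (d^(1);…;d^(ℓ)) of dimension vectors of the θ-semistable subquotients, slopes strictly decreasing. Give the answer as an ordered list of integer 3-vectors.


Barcode: M ≅ I[1,2], I[1,3]^2. HN layers by μ_θ (2 steps, strictly decreasing):
  μ^(1)=3; μ^(2)=-1

((0, 0, 2); (3, 3, 0))


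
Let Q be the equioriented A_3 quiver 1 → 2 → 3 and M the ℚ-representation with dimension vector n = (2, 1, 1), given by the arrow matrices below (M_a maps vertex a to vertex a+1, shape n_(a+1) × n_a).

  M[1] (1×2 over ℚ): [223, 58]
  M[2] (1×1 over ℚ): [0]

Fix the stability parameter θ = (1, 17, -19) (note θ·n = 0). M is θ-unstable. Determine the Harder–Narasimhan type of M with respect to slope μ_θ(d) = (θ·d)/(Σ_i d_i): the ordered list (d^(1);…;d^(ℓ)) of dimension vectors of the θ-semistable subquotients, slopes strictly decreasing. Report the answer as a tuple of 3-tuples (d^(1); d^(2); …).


Via rank(M_{q-1}∘⋯∘M_p): M ≅ I[1,1], I[1,2], I[3,3].
μ_θ-semistable layers: μ^(1)=17; μ^(2)=1; μ^(3)=-19

((0, 1, 0); (2, 0, 0); (0, 0, 1))


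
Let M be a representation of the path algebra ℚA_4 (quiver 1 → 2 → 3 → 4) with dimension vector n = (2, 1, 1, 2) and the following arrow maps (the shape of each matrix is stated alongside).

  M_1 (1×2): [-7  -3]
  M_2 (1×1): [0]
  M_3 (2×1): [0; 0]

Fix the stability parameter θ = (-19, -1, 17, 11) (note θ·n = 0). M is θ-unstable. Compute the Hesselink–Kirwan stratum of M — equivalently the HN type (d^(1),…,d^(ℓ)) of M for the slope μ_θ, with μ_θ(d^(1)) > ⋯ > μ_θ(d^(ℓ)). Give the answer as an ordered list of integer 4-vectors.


Barcode: M ≅ I[1,1], I[1,2], I[3,3], I[4,4]^2. HN layers by μ_θ (4 steps, strictly decreasing):
  μ^(1)=17; μ^(2)=11; μ^(3)=-1; μ^(4)=-19

((0, 0, 1, 0); (0, 0, 0, 2); (0, 1, 0, 0); (2, 0, 0, 0))


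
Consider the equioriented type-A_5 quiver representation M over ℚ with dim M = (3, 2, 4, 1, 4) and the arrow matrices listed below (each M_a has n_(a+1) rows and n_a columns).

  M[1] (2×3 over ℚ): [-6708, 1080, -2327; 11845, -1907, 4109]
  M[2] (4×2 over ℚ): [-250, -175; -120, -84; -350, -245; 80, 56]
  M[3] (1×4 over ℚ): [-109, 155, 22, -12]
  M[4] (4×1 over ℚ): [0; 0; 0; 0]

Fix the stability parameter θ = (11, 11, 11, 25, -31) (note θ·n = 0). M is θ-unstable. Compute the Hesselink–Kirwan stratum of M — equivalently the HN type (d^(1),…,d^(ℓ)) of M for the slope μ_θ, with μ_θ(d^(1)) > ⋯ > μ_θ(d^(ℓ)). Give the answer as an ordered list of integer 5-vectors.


Interval decomposition of M: I[1,1], I[1,2], I[1,4], I[3,3]^3, I[5,5]^4.
HN type (ℓ=3): μ^(1)=25; μ^(2)=11; μ^(3)=-31

((0, 0, 0, 1, 0); (3, 2, 4, 0, 0); (0, 0, 0, 0, 4))


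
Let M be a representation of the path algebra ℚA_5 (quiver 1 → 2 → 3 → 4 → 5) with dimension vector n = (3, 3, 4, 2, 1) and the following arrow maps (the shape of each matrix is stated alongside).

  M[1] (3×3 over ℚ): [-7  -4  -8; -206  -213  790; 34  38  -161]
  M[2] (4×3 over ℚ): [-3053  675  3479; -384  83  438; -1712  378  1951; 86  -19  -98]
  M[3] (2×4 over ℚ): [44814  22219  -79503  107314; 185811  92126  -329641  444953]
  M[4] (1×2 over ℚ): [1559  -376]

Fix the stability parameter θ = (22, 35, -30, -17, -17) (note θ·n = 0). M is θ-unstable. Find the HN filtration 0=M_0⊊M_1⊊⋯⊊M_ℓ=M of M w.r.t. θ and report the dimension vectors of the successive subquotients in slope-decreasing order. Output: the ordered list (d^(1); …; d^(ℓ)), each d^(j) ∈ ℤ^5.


Via rank(M_{q-1}∘⋯∘M_p): M ≅ I[1,3], I[1,4], I[1,5], I[3,3].
μ_θ-semistable layers: μ^(1)=9; μ^(2)=5/2; μ^(3)=-7/5; μ^(4)=-30

((1, 1, 1, 0, 0); (1, 1, 1, 1, 0); (1, 1, 1, 1, 1); (0, 0, 1, 0, 0))


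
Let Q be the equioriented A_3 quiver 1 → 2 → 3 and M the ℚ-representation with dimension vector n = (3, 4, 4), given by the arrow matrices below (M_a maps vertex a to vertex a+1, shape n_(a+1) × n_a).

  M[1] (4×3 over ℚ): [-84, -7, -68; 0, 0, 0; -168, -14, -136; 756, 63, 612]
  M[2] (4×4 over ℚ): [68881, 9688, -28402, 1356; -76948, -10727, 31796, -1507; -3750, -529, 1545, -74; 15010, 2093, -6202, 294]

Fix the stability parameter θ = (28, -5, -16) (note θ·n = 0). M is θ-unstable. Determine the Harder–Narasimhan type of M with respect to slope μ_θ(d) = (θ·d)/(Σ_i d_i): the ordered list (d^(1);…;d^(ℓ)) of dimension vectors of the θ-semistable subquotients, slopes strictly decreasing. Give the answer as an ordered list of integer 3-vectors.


Interval decomposition of M: I[1,1]^2, I[1,3], I[2,3]^3.
HN type (ℓ=3): μ^(1)=28; μ^(2)=7/3; μ^(3)=-21/2

((2, 0, 0); (1, 1, 1); (0, 3, 3))


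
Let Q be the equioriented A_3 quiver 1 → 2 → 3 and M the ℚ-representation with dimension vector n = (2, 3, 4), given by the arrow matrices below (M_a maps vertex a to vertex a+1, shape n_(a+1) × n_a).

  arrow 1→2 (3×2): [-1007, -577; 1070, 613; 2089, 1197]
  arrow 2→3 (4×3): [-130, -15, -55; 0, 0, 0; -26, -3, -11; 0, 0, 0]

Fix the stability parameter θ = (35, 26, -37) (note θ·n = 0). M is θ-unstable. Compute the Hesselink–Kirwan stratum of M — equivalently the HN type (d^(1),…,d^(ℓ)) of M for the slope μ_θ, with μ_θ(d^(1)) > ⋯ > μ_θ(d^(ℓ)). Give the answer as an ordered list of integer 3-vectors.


Interval decomposition of M: I[1,2], I[1,3], I[2,2], I[3,3]^3.
HN type (ℓ=4): μ^(1)=61/2; μ^(2)=26; μ^(3)=8; μ^(4)=-37

((1, 1, 0); (0, 1, 0); (1, 1, 1); (0, 0, 3))


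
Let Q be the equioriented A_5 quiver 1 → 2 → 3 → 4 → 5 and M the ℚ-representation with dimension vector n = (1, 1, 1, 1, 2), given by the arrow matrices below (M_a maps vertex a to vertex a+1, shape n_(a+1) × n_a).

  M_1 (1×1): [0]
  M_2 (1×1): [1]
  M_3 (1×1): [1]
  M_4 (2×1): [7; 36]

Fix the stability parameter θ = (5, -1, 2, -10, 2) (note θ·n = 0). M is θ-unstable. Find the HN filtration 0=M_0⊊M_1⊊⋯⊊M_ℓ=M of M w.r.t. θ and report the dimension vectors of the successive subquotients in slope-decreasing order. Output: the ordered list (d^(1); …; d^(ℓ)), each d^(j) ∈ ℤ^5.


Barcode: M ≅ I[1,1], I[2,5], I[5,5]. HN layers by μ_θ (3 steps, strictly decreasing):
  μ^(1)=5; μ^(2)=2; μ^(3)=-3

((1, 0, 0, 0, 0); (0, 0, 0, 0, 2); (0, 1, 1, 1, 0))


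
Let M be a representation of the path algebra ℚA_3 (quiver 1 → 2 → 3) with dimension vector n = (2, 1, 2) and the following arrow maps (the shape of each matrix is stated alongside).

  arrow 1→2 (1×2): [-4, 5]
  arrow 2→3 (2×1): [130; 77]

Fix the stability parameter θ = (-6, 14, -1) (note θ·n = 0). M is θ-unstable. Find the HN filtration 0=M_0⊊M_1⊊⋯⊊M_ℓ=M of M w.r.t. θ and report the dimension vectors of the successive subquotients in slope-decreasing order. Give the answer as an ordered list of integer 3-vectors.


Barcode: M ≅ I[1,1], I[1,3], I[3,3]. HN layers by μ_θ (3 steps, strictly decreasing):
  μ^(1)=13/2; μ^(2)=-1; μ^(3)=-6

((0, 1, 1); (0, 0, 1); (2, 0, 0))


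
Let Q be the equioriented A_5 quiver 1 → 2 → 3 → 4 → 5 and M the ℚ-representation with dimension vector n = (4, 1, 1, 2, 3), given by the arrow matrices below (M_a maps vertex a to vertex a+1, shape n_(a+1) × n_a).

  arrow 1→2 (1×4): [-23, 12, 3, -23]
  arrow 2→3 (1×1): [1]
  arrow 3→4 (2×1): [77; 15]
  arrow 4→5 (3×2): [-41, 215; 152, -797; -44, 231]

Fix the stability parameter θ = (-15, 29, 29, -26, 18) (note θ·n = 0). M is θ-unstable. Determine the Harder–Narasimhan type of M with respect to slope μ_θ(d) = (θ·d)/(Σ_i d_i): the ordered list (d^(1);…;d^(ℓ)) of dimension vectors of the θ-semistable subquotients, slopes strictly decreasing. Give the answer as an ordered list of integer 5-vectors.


Via rank(M_{q-1}∘⋯∘M_p): M ≅ I[1,1]^3, I[1,5], I[4,5], I[5,5].
μ_θ-semistable layers: μ^(1)=18; μ^(2)=32/3; μ^(3)=-15; μ^(4)=-26

((0, 0, 0, 0, 3); (0, 1, 1, 1, 0); (4, 0, 0, 0, 0); (0, 0, 0, 1, 0))


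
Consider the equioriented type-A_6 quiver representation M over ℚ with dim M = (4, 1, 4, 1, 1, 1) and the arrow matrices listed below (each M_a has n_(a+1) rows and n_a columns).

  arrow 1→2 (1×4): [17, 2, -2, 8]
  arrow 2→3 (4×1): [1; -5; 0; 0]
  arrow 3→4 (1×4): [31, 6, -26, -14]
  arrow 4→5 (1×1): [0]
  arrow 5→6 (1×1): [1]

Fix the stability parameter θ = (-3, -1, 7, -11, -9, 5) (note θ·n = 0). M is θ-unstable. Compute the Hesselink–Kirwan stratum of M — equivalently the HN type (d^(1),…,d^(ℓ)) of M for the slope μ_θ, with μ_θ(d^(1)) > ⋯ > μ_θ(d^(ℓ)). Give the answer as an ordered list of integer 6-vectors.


Interval decomposition of M: I[1,1]^3, I[1,4], I[3,3]^3, I[5,6].
HN type (ℓ=5): μ^(1)=7; μ^(2)=5; μ^(3)=-5/3; μ^(4)=-3; μ^(5)=-9

((0, 0, 3, 0, 0, 0); (0, 0, 0, 0, 0, 1); (0, 1, 1, 1, 0, 0); (4, 0, 0, 0, 0, 0); (0, 0, 0, 0, 1, 0))


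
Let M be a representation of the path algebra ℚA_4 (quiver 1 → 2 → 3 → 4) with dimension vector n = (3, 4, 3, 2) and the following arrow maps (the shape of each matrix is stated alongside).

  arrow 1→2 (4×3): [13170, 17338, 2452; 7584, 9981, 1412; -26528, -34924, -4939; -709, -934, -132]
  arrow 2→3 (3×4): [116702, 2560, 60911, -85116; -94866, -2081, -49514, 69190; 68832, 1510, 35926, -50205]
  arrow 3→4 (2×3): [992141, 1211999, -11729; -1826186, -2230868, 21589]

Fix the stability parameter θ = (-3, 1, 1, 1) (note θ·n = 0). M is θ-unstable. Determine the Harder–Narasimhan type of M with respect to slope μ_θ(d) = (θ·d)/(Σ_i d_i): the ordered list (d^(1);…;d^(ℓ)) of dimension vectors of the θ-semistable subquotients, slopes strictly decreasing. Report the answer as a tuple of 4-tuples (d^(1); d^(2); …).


Interval decomposition of M: I[1,3], I[1,4]^2, I[2,2].
HN type (ℓ=2): μ^(1)=1; μ^(2)=-3

((0, 4, 3, 2); (3, 0, 0, 0))


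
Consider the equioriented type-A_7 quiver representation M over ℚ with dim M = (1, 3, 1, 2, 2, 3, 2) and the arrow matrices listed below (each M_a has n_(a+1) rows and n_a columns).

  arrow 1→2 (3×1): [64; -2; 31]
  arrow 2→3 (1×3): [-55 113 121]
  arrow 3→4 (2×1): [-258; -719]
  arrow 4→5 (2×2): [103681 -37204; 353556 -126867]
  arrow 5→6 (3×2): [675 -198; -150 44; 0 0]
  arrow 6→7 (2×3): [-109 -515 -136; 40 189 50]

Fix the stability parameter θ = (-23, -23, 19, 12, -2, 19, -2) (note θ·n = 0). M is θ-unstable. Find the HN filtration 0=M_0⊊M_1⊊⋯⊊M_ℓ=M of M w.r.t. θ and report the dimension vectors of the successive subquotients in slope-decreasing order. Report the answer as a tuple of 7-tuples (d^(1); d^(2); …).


Barcode: M ≅ I[1,5], I[2,2]^2, I[4,7], I[6,6], I[6,7]. HN layers by μ_θ (5 steps, strictly decreasing):
  μ^(1)=19; μ^(2)=29/3; μ^(3)=17/2; μ^(4)=5; μ^(5)=-23

((0, 0, 0, 0, 0, 1, 0); (0, 0, 1, 1, 1, 0, 0); (0, 0, 0, 0, 0, 2, 2); (0, 0, 0, 1, 1, 0, 0); (1, 3, 0, 0, 0, 0, 0))


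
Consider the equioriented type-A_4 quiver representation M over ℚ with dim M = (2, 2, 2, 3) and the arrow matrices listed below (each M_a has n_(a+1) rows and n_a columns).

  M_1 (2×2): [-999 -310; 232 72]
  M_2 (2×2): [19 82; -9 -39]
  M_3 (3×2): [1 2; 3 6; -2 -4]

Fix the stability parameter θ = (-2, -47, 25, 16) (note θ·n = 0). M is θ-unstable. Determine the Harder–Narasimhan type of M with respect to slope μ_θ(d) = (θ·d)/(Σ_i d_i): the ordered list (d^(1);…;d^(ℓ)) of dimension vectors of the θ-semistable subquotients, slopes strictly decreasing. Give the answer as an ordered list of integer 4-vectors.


Barcode: M ≅ I[1,3], I[1,4], I[4,4]^2. HN layers by μ_θ (4 steps, strictly decreasing):
  μ^(1)=25; μ^(2)=41/2; μ^(3)=16; μ^(4)=-49/2

((0, 0, 1, 0); (0, 0, 1, 1); (0, 0, 0, 2); (2, 2, 0, 0))


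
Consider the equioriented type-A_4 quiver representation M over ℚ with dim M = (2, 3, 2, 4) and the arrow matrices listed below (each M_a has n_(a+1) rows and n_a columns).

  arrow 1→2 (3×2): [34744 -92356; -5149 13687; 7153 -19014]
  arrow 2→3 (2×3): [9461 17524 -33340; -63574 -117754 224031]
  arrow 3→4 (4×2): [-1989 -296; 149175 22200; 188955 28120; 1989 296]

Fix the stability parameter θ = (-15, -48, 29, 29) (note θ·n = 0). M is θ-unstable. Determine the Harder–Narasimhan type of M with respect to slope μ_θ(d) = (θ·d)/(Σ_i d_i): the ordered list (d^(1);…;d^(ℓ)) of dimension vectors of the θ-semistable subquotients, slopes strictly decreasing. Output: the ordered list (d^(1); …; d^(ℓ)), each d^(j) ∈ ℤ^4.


Interval decomposition of M: I[1,2], I[1,3], I[2,4], I[4,4]^3.
HN type (ℓ=3): μ^(1)=29; μ^(2)=-63/2; μ^(3)=-48

((0, 0, 2, 4); (2, 2, 0, 0); (0, 1, 0, 0))


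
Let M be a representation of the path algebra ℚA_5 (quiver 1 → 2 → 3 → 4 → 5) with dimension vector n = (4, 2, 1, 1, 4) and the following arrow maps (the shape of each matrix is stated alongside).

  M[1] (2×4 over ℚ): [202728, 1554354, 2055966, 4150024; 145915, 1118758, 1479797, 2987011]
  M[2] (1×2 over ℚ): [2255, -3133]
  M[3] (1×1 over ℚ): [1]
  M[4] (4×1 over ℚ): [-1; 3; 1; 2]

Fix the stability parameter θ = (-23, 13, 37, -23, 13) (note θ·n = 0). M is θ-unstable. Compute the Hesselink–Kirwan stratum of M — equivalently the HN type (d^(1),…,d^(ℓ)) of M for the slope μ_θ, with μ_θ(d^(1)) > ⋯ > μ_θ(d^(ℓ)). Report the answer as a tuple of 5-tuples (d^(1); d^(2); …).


Via rank(M_{q-1}∘⋯∘M_p): M ≅ I[1,1]^2, I[1,2], I[1,5], I[5,5]^3.
μ_θ-semistable layers: μ^(1)=13; μ^(2)=9; μ^(3)=-23

((0, 1, 0, 0, 4); (0, 1, 1, 1, 0); (4, 0, 0, 0, 0))


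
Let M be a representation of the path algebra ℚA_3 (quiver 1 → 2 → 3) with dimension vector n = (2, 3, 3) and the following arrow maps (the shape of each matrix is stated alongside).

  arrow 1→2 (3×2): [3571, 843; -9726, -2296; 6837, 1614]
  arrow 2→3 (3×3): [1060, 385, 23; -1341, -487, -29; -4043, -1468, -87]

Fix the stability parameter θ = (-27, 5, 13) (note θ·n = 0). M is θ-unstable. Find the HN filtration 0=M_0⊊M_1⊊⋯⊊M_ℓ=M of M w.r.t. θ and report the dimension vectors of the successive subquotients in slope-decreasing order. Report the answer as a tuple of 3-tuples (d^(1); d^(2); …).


Via rank(M_{q-1}∘⋯∘M_p): M ≅ I[1,3]^2, I[2,3].
μ_θ-semistable layers: μ^(1)=13; μ^(2)=5; μ^(3)=-27

((0, 0, 3); (0, 3, 0); (2, 0, 0))


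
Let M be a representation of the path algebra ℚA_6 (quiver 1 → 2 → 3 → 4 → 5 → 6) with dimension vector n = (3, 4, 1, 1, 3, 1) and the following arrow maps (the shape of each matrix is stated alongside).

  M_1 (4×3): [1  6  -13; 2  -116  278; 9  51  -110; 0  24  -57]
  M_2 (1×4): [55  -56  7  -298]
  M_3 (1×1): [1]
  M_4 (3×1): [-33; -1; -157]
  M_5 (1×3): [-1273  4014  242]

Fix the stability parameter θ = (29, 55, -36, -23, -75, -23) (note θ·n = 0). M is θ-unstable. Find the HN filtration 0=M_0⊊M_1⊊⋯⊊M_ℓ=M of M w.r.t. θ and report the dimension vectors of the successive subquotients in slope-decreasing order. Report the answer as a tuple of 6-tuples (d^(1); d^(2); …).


Interval decomposition of M: I[1,2]^2, I[1,6], I[2,2], I[5,5]^2.
HN type (ℓ=4): μ^(1)=55; μ^(2)=29; μ^(3)=-73/6; μ^(4)=-75

((0, 3, 0, 0, 0, 0); (2, 0, 0, 0, 0, 0); (1, 1, 1, 1, 1, 1); (0, 0, 0, 0, 2, 0))


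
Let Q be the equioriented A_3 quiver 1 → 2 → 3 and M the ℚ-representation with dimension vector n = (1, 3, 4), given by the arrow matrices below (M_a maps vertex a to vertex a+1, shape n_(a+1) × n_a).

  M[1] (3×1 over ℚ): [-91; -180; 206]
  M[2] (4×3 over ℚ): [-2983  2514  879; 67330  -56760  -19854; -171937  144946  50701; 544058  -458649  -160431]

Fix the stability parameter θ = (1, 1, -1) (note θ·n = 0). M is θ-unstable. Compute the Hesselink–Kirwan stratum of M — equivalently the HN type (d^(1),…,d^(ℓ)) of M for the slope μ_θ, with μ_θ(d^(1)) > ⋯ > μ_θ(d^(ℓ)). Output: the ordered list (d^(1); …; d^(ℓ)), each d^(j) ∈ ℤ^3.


Barcode: M ≅ I[1,3], I[2,2], I[2,3], I[3,3]^2. HN layers by μ_θ (4 steps, strictly decreasing):
  μ^(1)=1; μ^(2)=1/3; μ^(3)=0; μ^(4)=-1

((0, 1, 0); (1, 1, 1); (0, 1, 1); (0, 0, 2))


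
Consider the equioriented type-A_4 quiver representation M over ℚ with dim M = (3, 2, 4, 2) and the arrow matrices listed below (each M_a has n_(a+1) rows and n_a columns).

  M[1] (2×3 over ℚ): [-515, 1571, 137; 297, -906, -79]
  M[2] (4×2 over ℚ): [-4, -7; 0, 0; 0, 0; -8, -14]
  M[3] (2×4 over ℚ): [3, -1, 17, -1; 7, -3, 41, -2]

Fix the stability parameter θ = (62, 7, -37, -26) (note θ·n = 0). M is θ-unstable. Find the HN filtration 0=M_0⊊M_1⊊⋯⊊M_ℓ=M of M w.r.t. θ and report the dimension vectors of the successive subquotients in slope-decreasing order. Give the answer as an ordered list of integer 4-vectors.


Barcode: M ≅ I[1,1], I[1,2], I[1,4], I[3,3]^2, I[3,4]. HN layers by μ_θ (5 steps, strictly decreasing):
  μ^(1)=62; μ^(2)=69/2; μ^(3)=3/2; μ^(4)=-26; μ^(5)=-37

((1, 0, 0, 0); (1, 1, 0, 0); (1, 1, 1, 1); (0, 0, 0, 1); (0, 0, 3, 0))


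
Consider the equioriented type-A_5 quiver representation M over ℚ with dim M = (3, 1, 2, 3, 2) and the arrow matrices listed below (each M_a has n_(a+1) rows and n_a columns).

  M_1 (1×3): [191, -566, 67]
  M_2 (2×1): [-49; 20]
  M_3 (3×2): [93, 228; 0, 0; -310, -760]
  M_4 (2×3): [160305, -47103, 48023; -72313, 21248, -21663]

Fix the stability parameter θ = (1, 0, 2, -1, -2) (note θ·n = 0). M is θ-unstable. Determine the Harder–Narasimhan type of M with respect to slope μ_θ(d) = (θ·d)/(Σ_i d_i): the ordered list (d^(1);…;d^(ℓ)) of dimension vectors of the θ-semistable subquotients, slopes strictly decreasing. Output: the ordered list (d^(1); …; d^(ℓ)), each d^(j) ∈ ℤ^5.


Barcode: M ≅ I[1,1]^2, I[1,5], I[3,3], I[4,4], I[4,5]. HN layers by μ_θ (5 steps, strictly decreasing):
  μ^(1)=2; μ^(2)=1; μ^(3)=0; μ^(4)=-1; μ^(5)=-3/2

((0, 0, 1, 0, 0); (2, 0, 0, 0, 0); (1, 1, 1, 1, 1); (0, 0, 0, 1, 0); (0, 0, 0, 1, 1))


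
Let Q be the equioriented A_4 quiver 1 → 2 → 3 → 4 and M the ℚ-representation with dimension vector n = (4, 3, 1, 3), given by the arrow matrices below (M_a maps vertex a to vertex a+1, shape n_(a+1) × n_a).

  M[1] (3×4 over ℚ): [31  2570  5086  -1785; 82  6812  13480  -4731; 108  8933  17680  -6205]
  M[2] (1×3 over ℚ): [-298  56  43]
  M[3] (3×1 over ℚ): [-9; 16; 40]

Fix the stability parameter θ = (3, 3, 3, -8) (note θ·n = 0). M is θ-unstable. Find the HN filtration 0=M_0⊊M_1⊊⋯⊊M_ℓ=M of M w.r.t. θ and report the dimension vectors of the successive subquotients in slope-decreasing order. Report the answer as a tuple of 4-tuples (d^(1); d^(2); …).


Interval decomposition of M: I[1,1], I[1,2]^2, I[1,4], I[4,4]^2.
HN type (ℓ=3): μ^(1)=3; μ^(2)=1/4; μ^(3)=-8

((3, 2, 0, 0); (1, 1, 1, 1); (0, 0, 0, 2))


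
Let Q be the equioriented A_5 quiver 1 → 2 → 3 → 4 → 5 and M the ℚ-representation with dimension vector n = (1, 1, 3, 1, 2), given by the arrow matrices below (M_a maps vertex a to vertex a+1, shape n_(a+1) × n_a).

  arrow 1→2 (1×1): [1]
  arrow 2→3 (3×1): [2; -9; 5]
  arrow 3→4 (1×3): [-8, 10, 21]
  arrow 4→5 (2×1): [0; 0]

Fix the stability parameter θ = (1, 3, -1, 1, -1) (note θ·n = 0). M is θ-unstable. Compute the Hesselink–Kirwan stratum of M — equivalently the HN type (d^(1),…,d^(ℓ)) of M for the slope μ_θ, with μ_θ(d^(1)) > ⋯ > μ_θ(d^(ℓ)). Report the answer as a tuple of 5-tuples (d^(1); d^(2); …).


Barcode: M ≅ I[1,4], I[3,3]^2, I[5,5]^2. HN layers by μ_θ (2 steps, strictly decreasing):
  μ^(1)=1; μ^(2)=-1

((1, 1, 1, 1, 0); (0, 0, 2, 0, 2))


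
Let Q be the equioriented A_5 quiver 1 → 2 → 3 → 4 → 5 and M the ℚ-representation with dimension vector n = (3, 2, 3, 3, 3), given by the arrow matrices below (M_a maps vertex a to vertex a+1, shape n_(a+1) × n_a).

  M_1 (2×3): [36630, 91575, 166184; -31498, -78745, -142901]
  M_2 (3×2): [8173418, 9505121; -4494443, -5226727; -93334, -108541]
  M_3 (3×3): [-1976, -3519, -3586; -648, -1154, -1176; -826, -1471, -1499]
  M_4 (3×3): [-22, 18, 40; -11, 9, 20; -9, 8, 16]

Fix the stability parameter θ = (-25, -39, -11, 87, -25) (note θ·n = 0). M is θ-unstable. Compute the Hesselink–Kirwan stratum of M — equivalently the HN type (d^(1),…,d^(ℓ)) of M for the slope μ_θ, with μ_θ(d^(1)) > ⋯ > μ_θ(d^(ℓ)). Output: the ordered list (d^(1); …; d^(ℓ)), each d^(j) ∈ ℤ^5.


Via rank(M_{q-1}∘⋯∘M_p): M ≅ I[1,1], I[1,4], I[1,5], I[3,3], I[4,5], I[5,5].
μ_θ-semistable layers: μ^(1)=87; μ^(2)=31; μ^(3)=-11; μ^(4)=-25; μ^(5)=-32

((0, 0, 0, 1, 0); (0, 0, 0, 2, 2); (0, 0, 3, 0, 0); (1, 0, 0, 0, 1); (2, 2, 0, 0, 0))


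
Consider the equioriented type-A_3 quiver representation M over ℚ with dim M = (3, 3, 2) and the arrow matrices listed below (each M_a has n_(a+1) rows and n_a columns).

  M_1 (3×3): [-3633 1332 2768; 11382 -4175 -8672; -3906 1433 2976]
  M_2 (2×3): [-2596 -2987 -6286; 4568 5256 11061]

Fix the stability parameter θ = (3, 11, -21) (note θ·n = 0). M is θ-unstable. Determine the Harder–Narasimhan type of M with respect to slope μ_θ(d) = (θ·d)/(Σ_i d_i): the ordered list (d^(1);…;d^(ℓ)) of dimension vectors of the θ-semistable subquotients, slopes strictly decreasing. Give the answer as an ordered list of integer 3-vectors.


Via rank(M_{q-1}∘⋯∘M_p): M ≅ I[1,1], I[1,3]^2, I[2,2].
μ_θ-semistable layers: μ^(1)=11; μ^(2)=3; μ^(3)=-7/3

((0, 1, 0); (1, 0, 0); (2, 2, 2))


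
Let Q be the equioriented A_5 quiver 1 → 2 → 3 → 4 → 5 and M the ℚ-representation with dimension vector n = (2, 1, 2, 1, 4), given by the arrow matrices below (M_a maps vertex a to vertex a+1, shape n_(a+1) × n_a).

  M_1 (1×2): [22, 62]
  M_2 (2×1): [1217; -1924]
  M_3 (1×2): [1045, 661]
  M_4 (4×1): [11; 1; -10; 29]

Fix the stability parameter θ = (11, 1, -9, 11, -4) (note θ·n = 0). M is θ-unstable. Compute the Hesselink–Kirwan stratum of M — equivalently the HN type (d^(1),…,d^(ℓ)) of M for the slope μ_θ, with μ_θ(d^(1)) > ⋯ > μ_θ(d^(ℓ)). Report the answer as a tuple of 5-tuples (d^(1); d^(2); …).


Interval decomposition of M: I[1,1], I[1,5], I[3,3], I[5,5]^3.
HN type (ℓ=5): μ^(1)=11; μ^(2)=7/2; μ^(3)=1; μ^(4)=-4; μ^(5)=-9

((1, 0, 0, 0, 0); (0, 0, 0, 1, 1); (1, 1, 1, 0, 0); (0, 0, 0, 0, 3); (0, 0, 1, 0, 0))


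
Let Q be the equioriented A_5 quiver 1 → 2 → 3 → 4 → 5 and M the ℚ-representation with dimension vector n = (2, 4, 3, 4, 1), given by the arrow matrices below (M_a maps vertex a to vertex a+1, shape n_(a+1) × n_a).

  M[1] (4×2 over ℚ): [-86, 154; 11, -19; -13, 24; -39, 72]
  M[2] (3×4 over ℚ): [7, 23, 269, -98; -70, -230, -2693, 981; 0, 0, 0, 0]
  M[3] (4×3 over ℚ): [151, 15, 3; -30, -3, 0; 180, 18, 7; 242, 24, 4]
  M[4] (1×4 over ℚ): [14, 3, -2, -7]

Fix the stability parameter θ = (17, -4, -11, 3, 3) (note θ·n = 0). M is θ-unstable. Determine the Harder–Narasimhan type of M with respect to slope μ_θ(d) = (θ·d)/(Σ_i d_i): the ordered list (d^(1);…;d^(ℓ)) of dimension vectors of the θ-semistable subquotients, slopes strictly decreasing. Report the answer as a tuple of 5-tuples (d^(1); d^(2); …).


Via rank(M_{q-1}∘⋯∘M_p): M ≅ I[1,2], I[1,4], I[2,2], I[2,5], I[3,4], I[4,4].
μ_θ-semistable layers: μ^(1)=13/2; μ^(2)=3; μ^(3)=2/3; μ^(4)=-4; μ^(5)=-15/2; μ^(6)=-11

((1, 1, 0, 0, 0); (0, 0, 0, 4, 1); (1, 1, 1, 0, 0); (0, 1, 0, 0, 0); (0, 1, 1, 0, 0); (0, 0, 1, 0, 0))


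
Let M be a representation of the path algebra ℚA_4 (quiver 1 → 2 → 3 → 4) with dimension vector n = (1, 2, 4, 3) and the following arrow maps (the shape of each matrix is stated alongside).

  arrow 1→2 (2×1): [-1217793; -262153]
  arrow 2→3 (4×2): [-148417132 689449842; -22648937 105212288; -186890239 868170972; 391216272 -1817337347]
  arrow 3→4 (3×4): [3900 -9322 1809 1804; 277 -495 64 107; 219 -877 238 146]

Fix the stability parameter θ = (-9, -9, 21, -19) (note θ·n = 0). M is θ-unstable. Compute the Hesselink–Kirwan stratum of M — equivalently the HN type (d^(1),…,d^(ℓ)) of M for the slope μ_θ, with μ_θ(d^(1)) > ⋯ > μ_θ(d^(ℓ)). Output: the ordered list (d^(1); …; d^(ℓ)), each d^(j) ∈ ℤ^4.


Barcode: M ≅ I[1,4], I[2,4], I[3,3], I[3,4]. HN layers by μ_θ (3 steps, strictly decreasing):
  μ^(1)=21; μ^(2)=1; μ^(3)=-9

((0, 0, 1, 0); (0, 0, 3, 3); (1, 2, 0, 0))


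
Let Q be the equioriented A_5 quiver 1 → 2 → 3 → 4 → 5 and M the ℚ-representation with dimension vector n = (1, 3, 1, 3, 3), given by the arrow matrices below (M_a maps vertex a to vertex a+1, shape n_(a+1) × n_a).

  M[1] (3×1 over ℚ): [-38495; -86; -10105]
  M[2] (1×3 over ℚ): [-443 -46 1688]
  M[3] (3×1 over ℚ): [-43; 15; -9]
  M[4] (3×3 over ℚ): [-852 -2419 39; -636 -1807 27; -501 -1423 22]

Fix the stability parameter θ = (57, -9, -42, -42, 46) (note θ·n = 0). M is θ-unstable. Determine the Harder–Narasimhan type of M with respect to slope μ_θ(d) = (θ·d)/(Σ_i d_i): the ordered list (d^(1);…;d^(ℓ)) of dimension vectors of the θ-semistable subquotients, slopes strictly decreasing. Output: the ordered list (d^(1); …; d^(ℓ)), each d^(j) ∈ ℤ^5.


Barcode: M ≅ I[1,4], I[2,2]^2, I[4,5]^2, I[5,5]. HN layers by μ_θ (3 steps, strictly decreasing):
  μ^(1)=46; μ^(2)=-9; μ^(3)=-42

((0, 0, 0, 0, 3); (1, 3, 1, 1, 0); (0, 0, 0, 2, 0))


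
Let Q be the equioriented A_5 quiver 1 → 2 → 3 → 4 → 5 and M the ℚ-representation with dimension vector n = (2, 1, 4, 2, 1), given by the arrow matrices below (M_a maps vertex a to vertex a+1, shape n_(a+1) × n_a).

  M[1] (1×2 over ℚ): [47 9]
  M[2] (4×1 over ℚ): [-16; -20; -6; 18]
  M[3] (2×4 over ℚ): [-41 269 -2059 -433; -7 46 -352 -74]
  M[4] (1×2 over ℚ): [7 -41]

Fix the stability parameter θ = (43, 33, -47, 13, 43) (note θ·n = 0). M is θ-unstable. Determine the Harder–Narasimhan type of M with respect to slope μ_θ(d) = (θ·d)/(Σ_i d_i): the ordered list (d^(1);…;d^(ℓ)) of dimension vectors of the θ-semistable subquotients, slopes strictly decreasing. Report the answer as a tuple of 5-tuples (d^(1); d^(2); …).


Barcode: M ≅ I[1,1], I[1,4], I[3,3]^2, I[3,5]. HN layers by μ_θ (4 steps, strictly decreasing):
  μ^(1)=43; μ^(2)=13; μ^(3)=29/3; μ^(4)=-47

((1, 0, 0, 0, 1); (0, 0, 0, 2, 0); (1, 1, 1, 0, 0); (0, 0, 3, 0, 0))


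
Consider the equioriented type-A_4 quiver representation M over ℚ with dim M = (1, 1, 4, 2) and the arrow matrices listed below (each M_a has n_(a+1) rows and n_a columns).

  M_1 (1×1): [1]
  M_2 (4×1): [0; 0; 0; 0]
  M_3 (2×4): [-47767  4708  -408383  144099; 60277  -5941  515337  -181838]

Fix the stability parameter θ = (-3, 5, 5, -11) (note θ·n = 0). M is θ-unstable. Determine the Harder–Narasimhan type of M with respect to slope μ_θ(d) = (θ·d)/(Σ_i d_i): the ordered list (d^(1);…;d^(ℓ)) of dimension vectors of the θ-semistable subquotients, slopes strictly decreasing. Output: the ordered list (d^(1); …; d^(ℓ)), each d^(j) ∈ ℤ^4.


Via rank(M_{q-1}∘⋯∘M_p): M ≅ I[1,2], I[3,3]^2, I[3,4]^2.
μ_θ-semistable layers: μ^(1)=5; μ^(2)=-3

((0, 1, 2, 0); (1, 0, 2, 2))


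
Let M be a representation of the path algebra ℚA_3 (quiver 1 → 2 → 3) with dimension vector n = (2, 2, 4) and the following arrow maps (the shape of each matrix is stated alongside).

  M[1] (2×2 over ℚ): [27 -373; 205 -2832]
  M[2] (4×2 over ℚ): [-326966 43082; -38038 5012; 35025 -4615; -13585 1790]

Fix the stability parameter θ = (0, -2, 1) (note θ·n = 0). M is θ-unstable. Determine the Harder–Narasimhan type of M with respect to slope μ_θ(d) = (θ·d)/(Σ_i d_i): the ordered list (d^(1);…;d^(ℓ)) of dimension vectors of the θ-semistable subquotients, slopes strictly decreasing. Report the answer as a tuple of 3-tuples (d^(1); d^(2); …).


Barcode: M ≅ I[1,3]^2, I[3,3]^2. HN layers by μ_θ (2 steps, strictly decreasing):
  μ^(1)=1; μ^(2)=-1

((0, 0, 4); (2, 2, 0))


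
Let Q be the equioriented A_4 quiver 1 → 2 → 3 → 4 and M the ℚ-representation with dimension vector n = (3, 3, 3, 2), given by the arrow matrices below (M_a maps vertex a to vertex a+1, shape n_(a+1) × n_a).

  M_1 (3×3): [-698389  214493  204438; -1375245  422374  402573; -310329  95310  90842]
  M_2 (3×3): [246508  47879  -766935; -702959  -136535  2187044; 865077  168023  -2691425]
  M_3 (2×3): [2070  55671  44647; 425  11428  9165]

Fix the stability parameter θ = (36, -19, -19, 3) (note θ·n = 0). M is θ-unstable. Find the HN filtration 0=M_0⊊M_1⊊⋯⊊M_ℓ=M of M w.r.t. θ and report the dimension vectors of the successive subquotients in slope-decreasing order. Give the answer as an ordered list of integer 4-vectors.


Interval decomposition of M: I[1,3], I[1,4]^2.
HN type (ℓ=2): μ^(1)=3; μ^(2)=-2/3

((0, 0, 0, 2); (3, 3, 3, 0))


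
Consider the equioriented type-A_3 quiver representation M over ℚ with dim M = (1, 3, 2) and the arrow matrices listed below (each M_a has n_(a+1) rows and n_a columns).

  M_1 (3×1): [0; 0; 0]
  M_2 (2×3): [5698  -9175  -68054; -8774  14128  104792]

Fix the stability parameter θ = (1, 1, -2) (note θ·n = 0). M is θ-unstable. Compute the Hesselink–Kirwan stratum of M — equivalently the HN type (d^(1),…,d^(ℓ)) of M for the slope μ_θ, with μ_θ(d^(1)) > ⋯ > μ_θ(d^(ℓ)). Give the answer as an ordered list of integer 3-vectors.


Barcode: M ≅ I[1,1], I[2,2], I[2,3]^2. HN layers by μ_θ (2 steps, strictly decreasing):
  μ^(1)=1; μ^(2)=-1/2

((1, 1, 0); (0, 2, 2))


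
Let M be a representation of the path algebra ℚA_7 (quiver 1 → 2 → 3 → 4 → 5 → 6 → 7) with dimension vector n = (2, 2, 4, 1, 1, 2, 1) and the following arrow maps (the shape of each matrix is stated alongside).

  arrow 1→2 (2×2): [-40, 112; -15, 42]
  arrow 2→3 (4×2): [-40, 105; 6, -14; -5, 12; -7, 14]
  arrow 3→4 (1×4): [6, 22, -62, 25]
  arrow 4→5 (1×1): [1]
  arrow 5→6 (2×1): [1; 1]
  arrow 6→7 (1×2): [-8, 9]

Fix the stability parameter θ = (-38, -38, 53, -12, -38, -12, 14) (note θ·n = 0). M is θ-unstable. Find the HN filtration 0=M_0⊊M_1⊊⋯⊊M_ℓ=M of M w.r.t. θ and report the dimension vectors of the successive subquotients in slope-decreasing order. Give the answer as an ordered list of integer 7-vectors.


Interval decomposition of M: I[1,1], I[1,3], I[2,7], I[3,3]^2, I[6,6].
HN type (ℓ=5): μ^(1)=53; μ^(2)=14; μ^(3)=-9/4; μ^(4)=-12; μ^(5)=-38

((0, 0, 3, 0, 0, 0, 0); (0, 0, 0, 0, 0, 0, 1); (0, 0, 1, 1, 1, 1, 0); (0, 0, 0, 0, 0, 1, 0); (2, 2, 0, 0, 0, 0, 0))


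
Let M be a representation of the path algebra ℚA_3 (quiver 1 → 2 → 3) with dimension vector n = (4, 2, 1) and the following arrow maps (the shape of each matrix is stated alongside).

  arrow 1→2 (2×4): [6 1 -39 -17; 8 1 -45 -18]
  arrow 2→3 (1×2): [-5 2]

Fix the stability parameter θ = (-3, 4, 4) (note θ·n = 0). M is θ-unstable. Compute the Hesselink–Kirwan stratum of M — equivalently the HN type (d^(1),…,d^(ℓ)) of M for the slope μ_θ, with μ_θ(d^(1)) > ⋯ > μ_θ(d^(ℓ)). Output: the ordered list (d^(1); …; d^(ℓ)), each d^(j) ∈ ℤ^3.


Barcode: M ≅ I[1,1]^2, I[1,2], I[1,3]. HN layers by μ_θ (2 steps, strictly decreasing):
  μ^(1)=4; μ^(2)=-3

((0, 2, 1); (4, 0, 0))


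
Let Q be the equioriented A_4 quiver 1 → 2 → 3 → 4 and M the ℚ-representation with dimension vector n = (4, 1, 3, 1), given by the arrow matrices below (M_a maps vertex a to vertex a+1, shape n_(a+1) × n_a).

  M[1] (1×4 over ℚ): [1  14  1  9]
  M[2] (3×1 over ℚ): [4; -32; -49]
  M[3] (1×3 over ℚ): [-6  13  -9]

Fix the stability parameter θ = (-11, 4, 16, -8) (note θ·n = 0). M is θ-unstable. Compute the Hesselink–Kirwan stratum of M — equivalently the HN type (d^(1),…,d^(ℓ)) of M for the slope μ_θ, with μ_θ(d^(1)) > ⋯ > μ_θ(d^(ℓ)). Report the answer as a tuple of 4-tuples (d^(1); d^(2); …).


Interval decomposition of M: I[1,1]^3, I[1,4], I[3,3]^2.
HN type (ℓ=3): μ^(1)=16; μ^(2)=4; μ^(3)=-11

((0, 0, 2, 0); (0, 1, 1, 1); (4, 0, 0, 0))


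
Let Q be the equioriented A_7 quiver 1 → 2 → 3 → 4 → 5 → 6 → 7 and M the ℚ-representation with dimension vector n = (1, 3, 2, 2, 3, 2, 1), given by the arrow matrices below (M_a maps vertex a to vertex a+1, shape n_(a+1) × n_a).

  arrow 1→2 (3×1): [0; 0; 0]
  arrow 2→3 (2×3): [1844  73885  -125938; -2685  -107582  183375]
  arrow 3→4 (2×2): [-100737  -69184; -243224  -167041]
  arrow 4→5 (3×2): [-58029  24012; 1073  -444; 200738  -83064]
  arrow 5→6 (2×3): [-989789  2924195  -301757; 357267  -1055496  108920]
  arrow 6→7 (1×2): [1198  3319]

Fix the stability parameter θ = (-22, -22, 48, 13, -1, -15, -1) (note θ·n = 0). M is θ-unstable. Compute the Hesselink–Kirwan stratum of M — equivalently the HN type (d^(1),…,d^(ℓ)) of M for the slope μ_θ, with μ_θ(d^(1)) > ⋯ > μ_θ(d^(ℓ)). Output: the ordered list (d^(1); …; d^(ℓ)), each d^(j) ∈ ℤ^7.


Via rank(M_{q-1}∘⋯∘M_p): M ≅ I[1,1], I[2,2], I[2,4], I[2,7], I[5,5], I[5,6].
μ_θ-semistable layers: μ^(1)=61/2; μ^(2)=44/5; μ^(3)=-1; μ^(4)=-8; μ^(5)=-22

((0, 0, 1, 1, 0, 0, 0); (0, 0, 1, 1, 1, 1, 1); (0, 0, 0, 0, 1, 0, 0); (0, 0, 0, 0, 1, 1, 0); (1, 3, 0, 0, 0, 0, 0))


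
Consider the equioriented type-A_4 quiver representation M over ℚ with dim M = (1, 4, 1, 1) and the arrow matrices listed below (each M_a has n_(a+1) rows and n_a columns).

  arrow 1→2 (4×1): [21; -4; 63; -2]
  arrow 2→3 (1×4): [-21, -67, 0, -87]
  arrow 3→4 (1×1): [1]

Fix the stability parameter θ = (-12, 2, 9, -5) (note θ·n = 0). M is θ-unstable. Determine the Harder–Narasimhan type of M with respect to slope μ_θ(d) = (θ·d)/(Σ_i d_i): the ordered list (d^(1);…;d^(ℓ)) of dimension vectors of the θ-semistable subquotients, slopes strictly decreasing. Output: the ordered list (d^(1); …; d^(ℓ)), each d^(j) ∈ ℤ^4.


Via rank(M_{q-1}∘⋯∘M_p): M ≅ I[1,4], I[2,2]^3.
μ_θ-semistable layers: μ^(1)=2; μ^(2)=-12

((0, 4, 1, 1); (1, 0, 0, 0))


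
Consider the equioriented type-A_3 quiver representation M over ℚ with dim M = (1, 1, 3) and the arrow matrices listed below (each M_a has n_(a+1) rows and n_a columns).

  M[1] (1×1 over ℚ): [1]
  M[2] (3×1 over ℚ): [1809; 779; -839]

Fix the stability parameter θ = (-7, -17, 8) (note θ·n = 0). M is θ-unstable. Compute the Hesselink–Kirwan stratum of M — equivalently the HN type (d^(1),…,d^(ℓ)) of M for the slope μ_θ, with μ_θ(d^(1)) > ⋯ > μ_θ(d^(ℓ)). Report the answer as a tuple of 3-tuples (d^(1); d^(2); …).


Via rank(M_{q-1}∘⋯∘M_p): M ≅ I[1,3], I[3,3]^2.
μ_θ-semistable layers: μ^(1)=8; μ^(2)=-12

((0, 0, 3); (1, 1, 0))
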